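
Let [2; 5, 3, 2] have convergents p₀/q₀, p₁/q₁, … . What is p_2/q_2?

Using pₖ = aₖpₖ₋₁ + pₖ₋₂, qₖ = aₖqₖ₋₁ + qₖ₋₂ (with p₋₁=1, p₋₂=0, q₋₁=0, q₋₂=1):
  k=0: a=2, p=2, q=1
  k=1: a=5, p=11, q=5
  k=2: a=3, p=35, q=16

35/16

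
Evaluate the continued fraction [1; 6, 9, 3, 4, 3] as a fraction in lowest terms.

2779/2388

Fold from the inside: start with 3/1.
  4 + 1/3 = 13/3
  3 + 3/13 = 42/13
  9 + 13/42 = 391/42
  6 + 42/391 = 2388/391
  1 + 391/2388 = 2779/2388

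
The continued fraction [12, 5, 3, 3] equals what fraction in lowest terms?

646/53

Using pₖ = aₖpₖ₋₁ + pₖ₋₂ and qₖ = aₖqₖ₋₁ + qₖ₋₂:
  k=0: a=12, p=12, q=1
  k=1: a=5, p=61, q=5
  k=2: a=3, p=195, q=16
  k=3: a=3, p=646, q=53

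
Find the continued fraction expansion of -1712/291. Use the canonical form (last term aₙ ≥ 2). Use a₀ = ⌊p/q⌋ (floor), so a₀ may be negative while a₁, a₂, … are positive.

-1712 = -6*291 + 34
291 = 8*34 + 19
34 = 1*19 + 15
19 = 1*15 + 4
15 = 3*4 + 3
4 = 1*3 + 1
3 = 3*1 + 0  (stop)
So -1712/291 = [-6; 8, 1, 1, 3, 1, 3].

[-6; 8, 1, 1, 3, 1, 3]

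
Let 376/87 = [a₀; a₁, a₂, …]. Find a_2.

9

376 = 4·87 + 28   →  a_0 = 4
87 = 3·28 + 3   →  a_1 = 3
28 = 9·3 + 1   →  a_2 = 9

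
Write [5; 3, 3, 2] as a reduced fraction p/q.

122/23

Fold from the inside: start with 2/1.
  3 + 1/2 = 7/2
  3 + 2/7 = 23/7
  5 + 7/23 = 122/23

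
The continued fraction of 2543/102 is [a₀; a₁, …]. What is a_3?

2543 = 24·102 + 95   →  a_0 = 24
102 = 1·95 + 7   →  a_1 = 1
95 = 13·7 + 4   →  a_2 = 13
7 = 1·4 + 3   →  a_3 = 1

1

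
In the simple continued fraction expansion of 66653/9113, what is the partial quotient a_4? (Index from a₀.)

66653 = 7·9113 + 2862   →  a_0 = 7
9113 = 3·2862 + 527   →  a_1 = 3
2862 = 5·527 + 227   →  a_2 = 5
527 = 2·227 + 73   →  a_3 = 2
227 = 3·73 + 8   →  a_4 = 3

3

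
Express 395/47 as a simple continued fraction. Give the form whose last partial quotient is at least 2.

[8; 2, 2, 9]

395 = 8*47 + 19
47 = 2*19 + 9
19 = 2*9 + 1
9 = 9*1 + 0  (stop)
So 395/47 = [8; 2, 2, 9].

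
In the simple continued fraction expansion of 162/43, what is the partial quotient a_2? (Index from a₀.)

162 = 3·43 + 33   →  a_0 = 3
43 = 1·33 + 10   →  a_1 = 1
33 = 3·10 + 3   →  a_2 = 3

3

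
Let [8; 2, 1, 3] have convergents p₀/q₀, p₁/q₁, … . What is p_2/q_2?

25/3

Using pₖ = aₖpₖ₋₁ + pₖ₋₂, qₖ = aₖqₖ₋₁ + qₖ₋₂ (with p₋₁=1, p₋₂=0, q₋₁=0, q₋₂=1):
  k=0: a=8, p=8, q=1
  k=1: a=2, p=17, q=2
  k=2: a=1, p=25, q=3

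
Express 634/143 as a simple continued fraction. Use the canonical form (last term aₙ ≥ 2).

[4; 2, 3, 3, 1, 4]

634 = 4×143 + 62
143 = 2×62 + 19
62 = 3×19 + 5
19 = 3×5 + 4
5 = 1×4 + 1
4 = 4×1 + 0  (stop)
So 634/143 = [4; 2, 3, 3, 1, 4].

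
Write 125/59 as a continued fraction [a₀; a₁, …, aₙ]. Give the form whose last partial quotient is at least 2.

[2; 8, 2, 3]

125 = 2*59 + 7
59 = 8*7 + 3
7 = 2*3 + 1
3 = 3*1 + 0  (stop)
So 125/59 = [2; 8, 2, 3].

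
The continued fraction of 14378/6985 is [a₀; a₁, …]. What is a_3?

3

14378 = 2·6985 + 408   →  a_0 = 2
6985 = 17·408 + 49   →  a_1 = 17
408 = 8·49 + 16   →  a_2 = 8
49 = 3·16 + 1   →  a_3 = 3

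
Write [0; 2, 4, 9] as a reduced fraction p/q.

37/83

Using pₖ = aₖpₖ₋₁ + pₖ₋₂ and qₖ = aₖqₖ₋₁ + qₖ₋₂:
  k=0: a=0, p=0, q=1
  k=1: a=2, p=1, q=2
  k=2: a=4, p=4, q=9
  k=3: a=9, p=37, q=83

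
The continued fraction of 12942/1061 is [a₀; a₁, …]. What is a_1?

5

12942 = 12·1061 + 210   →  a_0 = 12
1061 = 5·210 + 11   →  a_1 = 5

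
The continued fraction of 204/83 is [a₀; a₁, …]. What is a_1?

2

204 = 2·83 + 38   →  a_0 = 2
83 = 2·38 + 7   →  a_1 = 2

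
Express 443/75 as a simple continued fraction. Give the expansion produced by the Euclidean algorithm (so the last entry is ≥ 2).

[5; 1, 9, 1, 2, 2]

443 = 5*75 + 68
75 = 1*68 + 7
68 = 9*7 + 5
7 = 1*5 + 2
5 = 2*2 + 1
2 = 2*1 + 0  (stop)
So 443/75 = [5; 1, 9, 1, 2, 2].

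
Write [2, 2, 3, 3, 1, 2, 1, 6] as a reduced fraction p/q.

1852/761

Using pₖ = aₖpₖ₋₁ + pₖ₋₂ and qₖ = aₖqₖ₋₁ + qₖ₋₂:
  k=0: a=2, p=2, q=1
  k=1: a=2, p=5, q=2
  k=2: a=3, p=17, q=7
  k=3: a=3, p=56, q=23
  k=4: a=1, p=73, q=30
  k=5: a=2, p=202, q=83
  k=6: a=1, p=275, q=113
  k=7: a=6, p=1852, q=761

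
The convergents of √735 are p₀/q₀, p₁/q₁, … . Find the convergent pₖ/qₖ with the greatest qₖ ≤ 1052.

13203/487

√735 = [27; 9, 54, …] (period length 2).
Convergents:
  p_0/q_0 = 27/1
  p_1/q_1 = 244/9
  p_2/q_2 = 13203/487
  p_3/q_3 = 119071/4392
q_2 = 487 ≤ 1052 < 4392 = q_3, so the answer is 13203/487.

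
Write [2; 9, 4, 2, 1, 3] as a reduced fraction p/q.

934/443

Using pₖ = aₖpₖ₋₁ + pₖ₋₂ and qₖ = aₖqₖ₋₁ + qₖ₋₂:
  k=0: a=2, p=2, q=1
  k=1: a=9, p=19, q=9
  k=2: a=4, p=78, q=37
  k=3: a=2, p=175, q=83
  k=4: a=1, p=253, q=120
  k=5: a=3, p=934, q=443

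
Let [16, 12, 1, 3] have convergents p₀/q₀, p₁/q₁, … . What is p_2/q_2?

Using pₖ = aₖpₖ₋₁ + pₖ₋₂, qₖ = aₖqₖ₋₁ + qₖ₋₂ (with p₋₁=1, p₋₂=0, q₋₁=0, q₋₂=1):
  k=0: a=16, p=16, q=1
  k=1: a=12, p=193, q=12
  k=2: a=1, p=209, q=13

209/13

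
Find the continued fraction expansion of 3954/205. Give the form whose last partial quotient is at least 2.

3954 = 19×205 + 59
205 = 3×59 + 28
59 = 2×28 + 3
28 = 9×3 + 1
3 = 3×1 + 0  (stop)
So 3954/205 = [19; 3, 2, 9, 3].

[19; 3, 2, 9, 3]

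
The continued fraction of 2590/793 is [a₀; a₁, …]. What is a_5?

3

2590 = 3·793 + 211   →  a_0 = 3
793 = 3·211 + 160   →  a_1 = 3
211 = 1·160 + 51   →  a_2 = 1
160 = 3·51 + 7   →  a_3 = 3
51 = 7·7 + 2   →  a_4 = 7
7 = 3·2 + 1   →  a_5 = 3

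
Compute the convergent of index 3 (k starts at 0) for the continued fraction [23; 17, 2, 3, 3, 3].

2813/122

Using pₖ = aₖpₖ₋₁ + pₖ₋₂, qₖ = aₖqₖ₋₁ + qₖ₋₂ (with p₋₁=1, p₋₂=0, q₋₁=0, q₋₂=1):
  k=0: a=23, p=23, q=1
  k=1: a=17, p=392, q=17
  k=2: a=2, p=807, q=35
  k=3: a=3, p=2813, q=122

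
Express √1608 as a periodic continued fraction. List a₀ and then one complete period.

[40; 10, 80]

a₀ = ⌊√1608⌋ = 40.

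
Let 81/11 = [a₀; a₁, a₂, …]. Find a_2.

81 = 7·11 + 4   →  a_0 = 7
11 = 2·4 + 3   →  a_1 = 2
4 = 1·3 + 1   →  a_2 = 1

1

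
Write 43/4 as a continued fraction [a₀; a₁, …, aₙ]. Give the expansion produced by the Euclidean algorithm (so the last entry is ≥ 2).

43 = 10·4 + 3
4 = 1·3 + 1
3 = 3·1 + 0  (stop)
So 43/4 = [10; 1, 3].

[10; 1, 3]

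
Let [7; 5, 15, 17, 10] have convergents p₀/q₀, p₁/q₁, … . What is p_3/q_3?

Using pₖ = aₖpₖ₋₁ + pₖ₋₂, qₖ = aₖqₖ₋₁ + qₖ₋₂ (with p₋₁=1, p₋₂=0, q₋₁=0, q₋₂=1):
  k=0: a=7, p=7, q=1
  k=1: a=5, p=36, q=5
  k=2: a=15, p=547, q=76
  k=3: a=17, p=9335, q=1297

9335/1297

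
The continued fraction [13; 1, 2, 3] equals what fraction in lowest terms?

Fold from the inside: start with 3/1.
  2 + 1/3 = 7/3
  1 + 3/7 = 10/7
  13 + 7/10 = 137/10

137/10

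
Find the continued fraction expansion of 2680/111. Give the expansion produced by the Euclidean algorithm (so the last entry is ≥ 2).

[24; 6, 1, 15]

2680 = 24×111 + 16
111 = 6×16 + 15
16 = 1×15 + 1
15 = 15×1 + 0  (stop)
So 2680/111 = [24; 6, 1, 15].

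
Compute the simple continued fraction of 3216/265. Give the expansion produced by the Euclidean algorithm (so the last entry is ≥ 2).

[12; 7, 2, 1, 3, 3]

3216 = 12×265 + 36
265 = 7×36 + 13
36 = 2×13 + 10
13 = 1×10 + 3
10 = 3×3 + 1
3 = 3×1 + 0  (stop)
So 3216/265 = [12; 7, 2, 1, 3, 3].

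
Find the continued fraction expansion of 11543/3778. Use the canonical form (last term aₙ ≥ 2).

[3; 18, 13, 16]

11543 = 3·3778 + 209
3778 = 18·209 + 16
209 = 13·16 + 1
16 = 16·1 + 0  (stop)
So 11543/3778 = [3; 18, 13, 16].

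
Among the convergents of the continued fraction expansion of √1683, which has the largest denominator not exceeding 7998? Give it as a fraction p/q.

137965/3363

√1683 = [41; 41, 82, …] (period length 2).
Convergents:
  p_0/q_0 = 41/1
  p_1/q_1 = 1682/41
  p_2/q_2 = 137965/3363
  p_3/q_3 = 5658247/137924
q_2 = 3363 ≤ 7998 < 137924 = q_3, so the answer is 137965/3363.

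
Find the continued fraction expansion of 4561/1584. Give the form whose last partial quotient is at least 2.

[2; 1, 7, 3, 2, 2, 3, 3]

4561 = 2×1584 + 1393
1584 = 1×1393 + 191
1393 = 7×191 + 56
191 = 3×56 + 23
56 = 2×23 + 10
23 = 2×10 + 3
10 = 3×3 + 1
3 = 3×1 + 0  (stop)
So 4561/1584 = [2; 1, 7, 3, 2, 2, 3, 3].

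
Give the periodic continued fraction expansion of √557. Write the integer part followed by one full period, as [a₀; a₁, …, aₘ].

a₀ = ⌊√557⌋ = 23.

[23; 1, 1, 1, 1, 46]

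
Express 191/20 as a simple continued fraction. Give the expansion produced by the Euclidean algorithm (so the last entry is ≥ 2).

191 = 9×20 + 11
20 = 1×11 + 9
11 = 1×9 + 2
9 = 4×2 + 1
2 = 2×1 + 0  (stop)
So 191/20 = [9; 1, 1, 4, 2].

[9; 1, 1, 4, 2]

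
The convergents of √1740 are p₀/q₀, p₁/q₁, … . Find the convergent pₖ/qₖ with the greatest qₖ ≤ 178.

5965/143

√1740 = [41; 1, 2, 2, 20, 2, 2, 1, 82, …] (period length 8).
Convergents:
  p_0/q_0 = 41/1
  p_1/q_1 = 42/1
  p_2/q_2 = 125/3
  p_3/q_3 = 292/7
  p_4/q_4 = 5965/143
  p_5/q_5 = 12222/293
q_4 = 143 ≤ 178 < 293 = q_5, so the answer is 5965/143.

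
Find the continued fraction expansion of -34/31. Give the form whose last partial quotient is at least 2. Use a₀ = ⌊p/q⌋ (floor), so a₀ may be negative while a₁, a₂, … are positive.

[-2; 1, 9, 3]

-34 = -2×31 + 28
31 = 1×28 + 3
28 = 9×3 + 1
3 = 3×1 + 0  (stop)
So -34/31 = [-2; 1, 9, 3].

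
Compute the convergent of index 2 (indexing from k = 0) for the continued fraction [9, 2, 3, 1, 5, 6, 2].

66/7

Using pₖ = aₖpₖ₋₁ + pₖ₋₂, qₖ = aₖqₖ₋₁ + qₖ₋₂ (with p₋₁=1, p₋₂=0, q₋₁=0, q₋₂=1):
  k=0: a=9, p=9, q=1
  k=1: a=2, p=19, q=2
  k=2: a=3, p=66, q=7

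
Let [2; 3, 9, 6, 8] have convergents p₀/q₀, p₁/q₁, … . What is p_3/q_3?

Using pₖ = aₖpₖ₋₁ + pₖ₋₂, qₖ = aₖqₖ₋₁ + qₖ₋₂ (with p₋₁=1, p₋₂=0, q₋₁=0, q₋₂=1):
  k=0: a=2, p=2, q=1
  k=1: a=3, p=7, q=3
  k=2: a=9, p=65, q=28
  k=3: a=6, p=397, q=171

397/171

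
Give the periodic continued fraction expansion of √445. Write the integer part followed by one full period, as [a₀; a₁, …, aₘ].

a₀ = ⌊√445⌋ = 21.
With m₀=0, d₀=1 and mₖ₊₁ = dₖaₖ − mₖ, dₖ₊₁ = (n − mₖ₊₁²)/dₖ, aₖ₊₁ = ⌊(a₀+mₖ₊₁)/dₖ₊₁⌋:
  k=1: m=21, d=4, a=10
  k=2: m=19, d=21, a=1
  k=3: m=2, d=21, a=1
  k=4: m=19, d=4, a=10
  k=5: m=21, d=1, a=42
d=1 and a=2a₀=42 at k=5, so the next step gives (m, d) = (21, 4) again — its k=1 value — and the period has length 5.

[21; 10, 1, 1, 10, 42]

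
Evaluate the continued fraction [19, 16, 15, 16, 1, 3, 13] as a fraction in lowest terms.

Using pₖ = aₖpₖ₋₁ + pₖ₋₂ and qₖ = aₖqₖ₋₁ + qₖ₋₂:
  k=0: a=19, p=19, q=1
  k=1: a=16, p=305, q=16
  k=2: a=15, p=4594, q=241
  k=3: a=16, p=73809, q=3872
  k=4: a=1, p=78403, q=4113
  k=5: a=3, p=309018, q=16211
  k=6: a=13, p=4095637, q=214856

4095637/214856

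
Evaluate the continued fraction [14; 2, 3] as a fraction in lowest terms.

Using pₖ = aₖpₖ₋₁ + pₖ₋₂ and qₖ = aₖqₖ₋₁ + qₖ₋₂:
  k=0: a=14, p=14, q=1
  k=1: a=2, p=29, q=2
  k=2: a=3, p=101, q=7

101/7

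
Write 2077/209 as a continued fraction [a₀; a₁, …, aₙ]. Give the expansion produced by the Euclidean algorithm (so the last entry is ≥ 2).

2077 = 9·209 + 196
209 = 1·196 + 13
196 = 15·13 + 1
13 = 13·1 + 0  (stop)
So 2077/209 = [9; 1, 15, 13].

[9; 1, 15, 13]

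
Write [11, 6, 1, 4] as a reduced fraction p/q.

379/34

Fold from the inside: start with 4/1.
  1 + 1/4 = 5/4
  6 + 4/5 = 34/5
  11 + 5/34 = 379/34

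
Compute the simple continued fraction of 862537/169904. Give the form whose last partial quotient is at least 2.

862537 = 5·169904 + 13017
169904 = 13·13017 + 683
13017 = 19·683 + 40
683 = 17·40 + 3
40 = 13·3 + 1
3 = 3·1 + 0  (stop)
So 862537/169904 = [5; 13, 19, 17, 13, 3].

[5; 13, 19, 17, 13, 3]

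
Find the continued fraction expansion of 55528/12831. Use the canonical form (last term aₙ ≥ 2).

[4; 3, 19, 5, 10, 1, 3]

55528 = 4*12831 + 4204
12831 = 3*4204 + 219
4204 = 19*219 + 43
219 = 5*43 + 4
43 = 10*4 + 3
4 = 1*3 + 1
3 = 3*1 + 0  (stop)
So 55528/12831 = [4; 3, 19, 5, 10, 1, 3].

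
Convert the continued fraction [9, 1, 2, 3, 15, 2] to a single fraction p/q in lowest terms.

3065/316

Fold from the inside: start with 2/1.
  15 + 1/2 = 31/2
  3 + 2/31 = 95/31
  2 + 31/95 = 221/95
  1 + 95/221 = 316/221
  9 + 221/316 = 3065/316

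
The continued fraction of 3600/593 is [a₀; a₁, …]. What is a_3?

2

3600 = 6·593 + 42   →  a_0 = 6
593 = 14·42 + 5   →  a_1 = 14
42 = 8·5 + 2   →  a_2 = 8
5 = 2·2 + 1   →  a_3 = 2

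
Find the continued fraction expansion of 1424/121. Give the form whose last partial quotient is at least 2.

1424 = 11*121 + 93
121 = 1*93 + 28
93 = 3*28 + 9
28 = 3*9 + 1
9 = 9*1 + 0  (stop)
So 1424/121 = [11; 1, 3, 3, 9].

[11; 1, 3, 3, 9]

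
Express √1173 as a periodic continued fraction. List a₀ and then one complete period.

[34; 4, 68]

a₀ = ⌊√1173⌋ = 34.
With m₀=0, d₀=1 and mₖ₊₁ = dₖaₖ − mₖ, dₖ₊₁ = (n − mₖ₊₁²)/dₖ, aₖ₊₁ = ⌊(a₀+mₖ₊₁)/dₖ₊₁⌋:
  k=1: m=34, d=17, a=4
  k=2: m=34, d=1, a=68
d=1 and a=2a₀=68 at k=2, so the next step gives (m, d) = (34, 17) again — its k=1 value — and the period has length 2.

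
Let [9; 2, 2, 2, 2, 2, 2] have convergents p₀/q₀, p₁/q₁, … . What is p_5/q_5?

Using pₖ = aₖpₖ₋₁ + pₖ₋₂, qₖ = aₖqₖ₋₁ + qₖ₋₂ (with p₋₁=1, p₋₂=0, q₋₁=0, q₋₂=1):
  k=0: a=9, p=9, q=1
  k=1: a=2, p=19, q=2
  k=2: a=2, p=47, q=5
  k=3: a=2, p=113, q=12
  k=4: a=2, p=273, q=29
  k=5: a=2, p=659, q=70

659/70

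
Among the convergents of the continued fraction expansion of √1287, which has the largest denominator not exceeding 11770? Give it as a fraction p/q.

√1287 = [35; 1, 6, 1, 70, …] (period length 4).
Convergents:
  p_0/q_0 = 35/1
  p_1/q_1 = 36/1
  p_2/q_2 = 251/7
  p_3/q_3 = 287/8
  p_4/q_4 = 20341/567
  p_5/q_5 = 20628/575
  p_6/q_6 = 144109/4017
  p_7/q_7 = 164737/4592
  p_8/q_8 = 11675699/325457
q_7 = 4592 ≤ 11770 < 325457 = q_8, so the answer is 164737/4592.

164737/4592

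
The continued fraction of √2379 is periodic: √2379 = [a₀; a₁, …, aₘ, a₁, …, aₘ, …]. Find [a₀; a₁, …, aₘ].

[48; 1, 3, 2, 3, 1, 96]

a₀ = ⌊√2379⌋ = 48.
With m₀=0, d₀=1 and mₖ₊₁ = dₖaₖ − mₖ, dₖ₊₁ = (n − mₖ₊₁²)/dₖ, aₖ₊₁ = ⌊(a₀+mₖ₊₁)/dₖ₊₁⌋:
  k=1: m=48, d=75, a=1
  k=2: m=27, d=22, a=3
  k=3: m=39, d=39, a=2
  k=4: m=39, d=22, a=3
  k=5: m=27, d=75, a=1
  k=6: m=48, d=1, a=96
d=1 and a=2a₀=96 at k=6, so the next step gives (m, d) = (48, 75) again — its k=1 value — and the period has length 6.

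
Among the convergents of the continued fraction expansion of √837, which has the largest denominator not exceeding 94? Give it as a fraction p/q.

839/29

√837 = [28; 1, 13, 2, 13, 1, 56, …] (period length 6).
Convergents:
  p_0/q_0 = 28/1
  p_1/q_1 = 29/1
  p_2/q_2 = 405/14
  p_3/q_3 = 839/29
  p_4/q_4 = 11312/391
q_3 = 29 ≤ 94 < 391 = q_4, so the answer is 839/29.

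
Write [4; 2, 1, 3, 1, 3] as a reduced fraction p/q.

Using pₖ = aₖpₖ₋₁ + pₖ₋₂ and qₖ = aₖqₖ₋₁ + qₖ₋₂:
  k=0: a=4, p=4, q=1
  k=1: a=2, p=9, q=2
  k=2: a=1, p=13, q=3
  k=3: a=3, p=48, q=11
  k=4: a=1, p=61, q=14
  k=5: a=3, p=231, q=53

231/53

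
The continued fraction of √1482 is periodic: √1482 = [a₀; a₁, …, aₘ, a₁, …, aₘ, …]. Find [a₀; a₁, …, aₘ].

a₀ = ⌊√1482⌋ = 38.

[38; 2, 76]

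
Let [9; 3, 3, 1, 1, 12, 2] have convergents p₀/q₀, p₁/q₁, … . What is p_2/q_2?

93/10

Using pₖ = aₖpₖ₋₁ + pₖ₋₂, qₖ = aₖqₖ₋₁ + qₖ₋₂ (with p₋₁=1, p₋₂=0, q₋₁=0, q₋₂=1):
  k=0: a=9, p=9, q=1
  k=1: a=3, p=28, q=3
  k=2: a=3, p=93, q=10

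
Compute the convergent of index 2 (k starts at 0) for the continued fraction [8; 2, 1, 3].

Using pₖ = aₖpₖ₋₁ + pₖ₋₂, qₖ = aₖqₖ₋₁ + qₖ₋₂ (with p₋₁=1, p₋₂=0, q₋₁=0, q₋₂=1):
  k=0: a=8, p=8, q=1
  k=1: a=2, p=17, q=2
  k=2: a=1, p=25, q=3

25/3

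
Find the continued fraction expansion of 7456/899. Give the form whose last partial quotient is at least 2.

[8; 3, 2, 2, 7, 7]

7456 = 8×899 + 264
899 = 3×264 + 107
264 = 2×107 + 50
107 = 2×50 + 7
50 = 7×7 + 1
7 = 7×1 + 0  (stop)
So 7456/899 = [8; 3, 2, 2, 7, 7].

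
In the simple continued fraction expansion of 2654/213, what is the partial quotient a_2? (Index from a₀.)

2654 = 12·213 + 98   →  a_0 = 12
213 = 2·98 + 17   →  a_1 = 2
98 = 5·17 + 13   →  a_2 = 5

5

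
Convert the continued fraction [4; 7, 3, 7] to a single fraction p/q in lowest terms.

Using pₖ = aₖpₖ₋₁ + pₖ₋₂ and qₖ = aₖqₖ₋₁ + qₖ₋₂:
  k=0: a=4, p=4, q=1
  k=1: a=7, p=29, q=7
  k=2: a=3, p=91, q=22
  k=3: a=7, p=666, q=161

666/161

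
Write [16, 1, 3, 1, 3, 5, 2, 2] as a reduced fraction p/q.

9033/538

Fold from the inside: start with 2/1.
  2 + 1/2 = 5/2
  5 + 2/5 = 27/5
  3 + 5/27 = 86/27
  1 + 27/86 = 113/86
  3 + 86/113 = 425/113
  1 + 113/425 = 538/425
  16 + 425/538 = 9033/538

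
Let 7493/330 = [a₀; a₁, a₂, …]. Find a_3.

2

7493 = 22·330 + 233   →  a_0 = 22
330 = 1·233 + 97   →  a_1 = 1
233 = 2·97 + 39   →  a_2 = 2
97 = 2·39 + 19   →  a_3 = 2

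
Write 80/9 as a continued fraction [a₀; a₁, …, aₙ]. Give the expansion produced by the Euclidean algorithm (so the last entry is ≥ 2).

80 = 8×9 + 8
9 = 1×8 + 1
8 = 8×1 + 0  (stop)
So 80/9 = [8; 1, 8].

[8; 1, 8]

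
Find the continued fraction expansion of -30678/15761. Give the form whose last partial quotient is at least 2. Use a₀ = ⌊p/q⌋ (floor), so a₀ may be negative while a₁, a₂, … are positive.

-30678 = -2*15761 + 844
15761 = 18*844 + 569
844 = 1*569 + 275
569 = 2*275 + 19
275 = 14*19 + 9
19 = 2*9 + 1
9 = 9*1 + 0  (stop)
So -30678/15761 = [-2; 18, 1, 2, 14, 2, 9].

[-2; 18, 1, 2, 14, 2, 9]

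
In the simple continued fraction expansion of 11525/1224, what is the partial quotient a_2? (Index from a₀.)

2

11525 = 9·1224 + 509   →  a_0 = 9
1224 = 2·509 + 206   →  a_1 = 2
509 = 2·206 + 97   →  a_2 = 2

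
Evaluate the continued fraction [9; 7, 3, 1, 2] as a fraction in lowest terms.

731/80

Using pₖ = aₖpₖ₋₁ + pₖ₋₂ and qₖ = aₖqₖ₋₁ + qₖ₋₂:
  k=0: a=9, p=9, q=1
  k=1: a=7, p=64, q=7
  k=2: a=3, p=201, q=22
  k=3: a=1, p=265, q=29
  k=4: a=2, p=731, q=80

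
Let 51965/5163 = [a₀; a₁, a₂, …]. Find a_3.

2

51965 = 10·5163 + 335   →  a_0 = 10
5163 = 15·335 + 138   →  a_1 = 15
335 = 2·138 + 59   →  a_2 = 2
138 = 2·59 + 20   →  a_3 = 2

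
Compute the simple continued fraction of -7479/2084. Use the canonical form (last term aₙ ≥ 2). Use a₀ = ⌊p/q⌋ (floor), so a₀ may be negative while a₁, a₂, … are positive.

[-4; 2, 2, 3, 6, 6, 3]

-7479 = -4·2084 + 857
2084 = 2·857 + 370
857 = 2·370 + 117
370 = 3·117 + 19
117 = 6·19 + 3
19 = 6·3 + 1
3 = 3·1 + 0  (stop)
So -7479/2084 = [-4; 2, 2, 3, 6, 6, 3].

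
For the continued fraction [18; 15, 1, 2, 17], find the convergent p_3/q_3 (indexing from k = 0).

Using pₖ = aₖpₖ₋₁ + pₖ₋₂, qₖ = aₖqₖ₋₁ + qₖ₋₂ (with p₋₁=1, p₋₂=0, q₋₁=0, q₋₂=1):
  k=0: a=18, p=18, q=1
  k=1: a=15, p=271, q=15
  k=2: a=1, p=289, q=16
  k=3: a=2, p=849, q=47

849/47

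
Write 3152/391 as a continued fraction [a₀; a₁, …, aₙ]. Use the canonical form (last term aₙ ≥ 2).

[8; 16, 3, 2, 3]

3152 = 8×391 + 24
391 = 16×24 + 7
24 = 3×7 + 3
7 = 2×3 + 1
3 = 3×1 + 0  (stop)
So 3152/391 = [8; 16, 3, 2, 3].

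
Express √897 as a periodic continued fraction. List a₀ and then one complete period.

[29; 1, 18, 1, 58]

a₀ = ⌊√897⌋ = 29.
With m₀=0, d₀=1 and mₖ₊₁ = dₖaₖ − mₖ, dₖ₊₁ = (n − mₖ₊₁²)/dₖ, aₖ₊₁ = ⌊(a₀+mₖ₊₁)/dₖ₊₁⌋:
  k=1: m=29, d=56, a=1
  k=2: m=27, d=3, a=18
  k=3: m=27, d=56, a=1
  k=4: m=29, d=1, a=58
d=1 and a=2a₀=58 at k=4, so the next step gives (m, d) = (29, 56) again — its k=1 value — and the period has length 4.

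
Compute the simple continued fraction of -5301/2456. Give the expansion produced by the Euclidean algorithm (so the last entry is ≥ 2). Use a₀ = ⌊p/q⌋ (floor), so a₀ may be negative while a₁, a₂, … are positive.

[-3; 1, 5, 3, 5, 3, 3, 2]

-5301 = -3·2456 + 2067
2456 = 1·2067 + 389
2067 = 5·389 + 122
389 = 3·122 + 23
122 = 5·23 + 7
23 = 3·7 + 2
7 = 3·2 + 1
2 = 2·1 + 0  (stop)
So -5301/2456 = [-3; 1, 5, 3, 5, 3, 3, 2].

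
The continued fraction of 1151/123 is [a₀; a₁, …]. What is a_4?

1

1151 = 9·123 + 44   →  a_0 = 9
123 = 2·44 + 35   →  a_1 = 2
44 = 1·35 + 9   →  a_2 = 1
35 = 3·9 + 8   →  a_3 = 3
9 = 1·8 + 1   →  a_4 = 1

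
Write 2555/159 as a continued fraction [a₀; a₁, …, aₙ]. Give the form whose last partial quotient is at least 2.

[16; 14, 2, 5]

2555 = 16*159 + 11
159 = 14*11 + 5
11 = 2*5 + 1
5 = 5*1 + 0  (stop)
So 2555/159 = [16; 14, 2, 5].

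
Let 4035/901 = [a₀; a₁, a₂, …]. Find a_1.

2

4035 = 4·901 + 431   →  a_0 = 4
901 = 2·431 + 39   →  a_1 = 2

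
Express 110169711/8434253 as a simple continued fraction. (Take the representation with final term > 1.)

[13; 16, 12, 18, 19, 1, 11, 10]

110169711 = 13×8434253 + 524422
8434253 = 16×524422 + 43501
524422 = 12×43501 + 2410
43501 = 18×2410 + 121
2410 = 19×121 + 111
121 = 1×111 + 10
111 = 11×10 + 1
10 = 10×1 + 0  (stop)
So 110169711/8434253 = [13; 16, 12, 18, 19, 1, 11, 10].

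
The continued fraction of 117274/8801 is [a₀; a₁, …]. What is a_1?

3

117274 = 13·8801 + 2861   →  a_0 = 13
8801 = 3·2861 + 218   →  a_1 = 3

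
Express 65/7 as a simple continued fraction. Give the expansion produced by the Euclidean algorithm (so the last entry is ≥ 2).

65 = 9×7 + 2
7 = 3×2 + 1
2 = 2×1 + 0  (stop)
So 65/7 = [9; 3, 2].

[9; 3, 2]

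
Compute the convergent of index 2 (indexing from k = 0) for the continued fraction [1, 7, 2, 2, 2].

Using pₖ = aₖpₖ₋₁ + pₖ₋₂, qₖ = aₖqₖ₋₁ + qₖ₋₂ (with p₋₁=1, p₋₂=0, q₋₁=0, q₋₂=1):
  k=0: a=1, p=1, q=1
  k=1: a=7, p=8, q=7
  k=2: a=2, p=17, q=15

17/15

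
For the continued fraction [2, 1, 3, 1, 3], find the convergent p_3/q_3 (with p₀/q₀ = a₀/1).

14/5

Using pₖ = aₖpₖ₋₁ + pₖ₋₂, qₖ = aₖqₖ₋₁ + qₖ₋₂ (with p₋₁=1, p₋₂=0, q₋₁=0, q₋₂=1):
  k=0: a=2, p=2, q=1
  k=1: a=1, p=3, q=1
  k=2: a=3, p=11, q=4
  k=3: a=1, p=14, q=5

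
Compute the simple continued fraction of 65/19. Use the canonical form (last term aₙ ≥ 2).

[3; 2, 2, 1, 2]

65 = 3×19 + 8
19 = 2×8 + 3
8 = 2×3 + 2
3 = 1×2 + 1
2 = 2×1 + 0  (stop)
So 65/19 = [3; 2, 2, 1, 2].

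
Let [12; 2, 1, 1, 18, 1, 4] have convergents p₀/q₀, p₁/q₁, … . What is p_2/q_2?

37/3

Using pₖ = aₖpₖ₋₁ + pₖ₋₂, qₖ = aₖqₖ₋₁ + qₖ₋₂ (with p₋₁=1, p₋₂=0, q₋₁=0, q₋₂=1):
  k=0: a=12, p=12, q=1
  k=1: a=2, p=25, q=2
  k=2: a=1, p=37, q=3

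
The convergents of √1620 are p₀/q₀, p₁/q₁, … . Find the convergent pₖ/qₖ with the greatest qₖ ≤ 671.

√1620 = [40; 4, 80, …] (period length 2).
Convergents:
  p_0/q_0 = 40/1
  p_1/q_1 = 161/4
  p_2/q_2 = 12920/321
  p_3/q_3 = 51841/1288
q_2 = 321 ≤ 671 < 1288 = q_3, so the answer is 12920/321.

12920/321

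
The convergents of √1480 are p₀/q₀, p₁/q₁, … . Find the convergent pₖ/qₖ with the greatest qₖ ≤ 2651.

√1480 = [38; 2, 8, 19, 8, 2, 76, …] (period length 6).
Convergents:
  p_0/q_0 = 38/1
  p_1/q_1 = 77/2
  p_2/q_2 = 654/17
  p_3/q_3 = 12503/325
  p_4/q_4 = 100678/2617
  p_5/q_5 = 213859/5559
q_4 = 2617 ≤ 2651 < 5559 = q_5, so the answer is 100678/2617.

100678/2617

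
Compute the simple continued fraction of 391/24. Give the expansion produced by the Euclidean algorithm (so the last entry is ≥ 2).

391 = 16·24 + 7
24 = 3·7 + 3
7 = 2·3 + 1
3 = 3·1 + 0  (stop)
So 391/24 = [16; 3, 2, 3].

[16; 3, 2, 3]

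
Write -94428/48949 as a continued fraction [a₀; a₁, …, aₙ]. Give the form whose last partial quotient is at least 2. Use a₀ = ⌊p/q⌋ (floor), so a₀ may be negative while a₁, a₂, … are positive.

-94428 = -2·48949 + 3470
48949 = 14·3470 + 369
3470 = 9·369 + 149
369 = 2·149 + 71
149 = 2·71 + 7
71 = 10·7 + 1
7 = 7·1 + 0  (stop)
So -94428/48949 = [-2; 14, 9, 2, 2, 10, 7].

[-2; 14, 9, 2, 2, 10, 7]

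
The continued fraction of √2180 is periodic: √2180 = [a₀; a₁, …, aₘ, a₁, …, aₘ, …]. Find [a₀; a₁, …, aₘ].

a₀ = ⌊√2180⌋ = 46.
With m₀=0, d₀=1 and mₖ₊₁ = dₖaₖ − mₖ, dₖ₊₁ = (n − mₖ₊₁²)/dₖ, aₖ₊₁ = ⌊(a₀+mₖ₊₁)/dₖ₊₁⌋:
  k=1: m=46, d=64, a=1
  k=2: m=18, d=29, a=2
  k=3: m=40, d=20, a=4
  k=4: m=40, d=29, a=2
  k=5: m=18, d=64, a=1
  k=6: m=46, d=1, a=92
d=1 and a=2a₀=92 at k=6, so the next step gives (m, d) = (46, 64) again — its k=1 value — and the period has length 6.

[46; 1, 2, 4, 2, 1, 92]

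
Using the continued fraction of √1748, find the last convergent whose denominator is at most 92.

3721/89

√1748 = [41; 1, 4, 4, 4, 1, 82, …] (period length 6).
Convergents:
  p_0/q_0 = 41/1
  p_1/q_1 = 42/1
  p_2/q_2 = 209/5
  p_3/q_3 = 878/21
  p_4/q_4 = 3721/89
  p_5/q_5 = 4599/110
q_4 = 89 ≤ 92 < 110 = q_5, so the answer is 3721/89.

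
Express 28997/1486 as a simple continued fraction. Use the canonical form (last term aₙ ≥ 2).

28997 = 19*1486 + 763
1486 = 1*763 + 723
763 = 1*723 + 40
723 = 18*40 + 3
40 = 13*3 + 1
3 = 3*1 + 0  (stop)
So 28997/1486 = [19; 1, 1, 18, 13, 3].

[19; 1, 1, 18, 13, 3]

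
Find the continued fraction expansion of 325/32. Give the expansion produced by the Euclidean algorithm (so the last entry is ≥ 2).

325 = 10*32 + 5
32 = 6*5 + 2
5 = 2*2 + 1
2 = 2*1 + 0  (stop)
So 325/32 = [10; 6, 2, 2].

[10; 6, 2, 2]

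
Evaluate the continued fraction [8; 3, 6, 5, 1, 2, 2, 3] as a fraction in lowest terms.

22246/2675

Fold from the inside: start with 3/1.
  2 + 1/3 = 7/3
  2 + 3/7 = 17/7
  1 + 7/17 = 24/17
  5 + 17/24 = 137/24
  6 + 24/137 = 846/137
  3 + 137/846 = 2675/846
  8 + 846/2675 = 22246/2675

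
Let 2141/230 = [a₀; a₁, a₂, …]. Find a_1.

3

2141 = 9·230 + 71   →  a_0 = 9
230 = 3·71 + 17   →  a_1 = 3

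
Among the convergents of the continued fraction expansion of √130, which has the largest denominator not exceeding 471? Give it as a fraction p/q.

√130 = [11; 2, 2, 22, …] (period length 3).
Convergents:
  p_0/q_0 = 11/1
  p_1/q_1 = 23/2
  p_2/q_2 = 57/5
  p_3/q_3 = 1277/112
  p_4/q_4 = 2611/229
  p_5/q_5 = 6499/570
q_4 = 229 ≤ 471 < 570 = q_5, so the answer is 2611/229.

2611/229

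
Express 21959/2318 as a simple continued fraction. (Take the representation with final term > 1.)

[9; 2, 8, 1, 5, 1, 1, 9]

21959 = 9·2318 + 1097
2318 = 2·1097 + 124
1097 = 8·124 + 105
124 = 1·105 + 19
105 = 5·19 + 10
19 = 1·10 + 9
10 = 1·9 + 1
9 = 9·1 + 0  (stop)
So 21959/2318 = [9; 2, 8, 1, 5, 1, 1, 9].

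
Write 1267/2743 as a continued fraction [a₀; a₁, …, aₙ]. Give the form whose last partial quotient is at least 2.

1267 = 0×2743 + 1267
2743 = 2×1267 + 209
1267 = 6×209 + 13
209 = 16×13 + 1
13 = 13×1 + 0  (stop)
So 1267/2743 = [0; 2, 6, 16, 13].

[0; 2, 6, 16, 13]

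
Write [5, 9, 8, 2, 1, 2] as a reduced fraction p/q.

Using pₖ = aₖpₖ₋₁ + pₖ₋₂ and qₖ = aₖqₖ₋₁ + qₖ₋₂:
  k=0: a=5, p=5, q=1
  k=1: a=9, p=46, q=9
  k=2: a=8, p=373, q=73
  k=3: a=2, p=792, q=155
  k=4: a=1, p=1165, q=228
  k=5: a=2, p=3122, q=611

3122/611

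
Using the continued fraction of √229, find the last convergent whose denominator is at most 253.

√229 = [15; 7, 1, 1, 7, 30, …] (period length 5).
Convergents:
  p_0/q_0 = 15/1
  p_1/q_1 = 106/7
  p_2/q_2 = 121/8
  p_3/q_3 = 227/15
  p_4/q_4 = 1710/113
  p_5/q_5 = 51527/3405
q_4 = 113 ≤ 253 < 3405 = q_5, so the answer is 1710/113.

1710/113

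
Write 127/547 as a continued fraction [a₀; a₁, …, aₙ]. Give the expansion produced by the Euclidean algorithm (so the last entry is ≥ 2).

127 = 0×547 + 127
547 = 4×127 + 39
127 = 3×39 + 10
39 = 3×10 + 9
10 = 1×9 + 1
9 = 9×1 + 0  (stop)
So 127/547 = [0; 4, 3, 3, 1, 9].

[0; 4, 3, 3, 1, 9]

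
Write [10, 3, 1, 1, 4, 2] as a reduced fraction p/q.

730/71

Using pₖ = aₖpₖ₋₁ + pₖ₋₂ and qₖ = aₖqₖ₋₁ + qₖ₋₂:
  k=0: a=10, p=10, q=1
  k=1: a=3, p=31, q=3
  k=2: a=1, p=41, q=4
  k=3: a=1, p=72, q=7
  k=4: a=4, p=329, q=32
  k=5: a=2, p=730, q=71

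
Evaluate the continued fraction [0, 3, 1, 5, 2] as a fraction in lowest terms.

13/50

Using pₖ = aₖpₖ₋₁ + pₖ₋₂ and qₖ = aₖqₖ₋₁ + qₖ₋₂:
  k=0: a=0, p=0, q=1
  k=1: a=3, p=1, q=3
  k=2: a=1, p=1, q=4
  k=3: a=5, p=6, q=23
  k=4: a=2, p=13, q=50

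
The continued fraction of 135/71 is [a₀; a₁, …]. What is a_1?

1

135 = 1·71 + 64   →  a_0 = 1
71 = 1·64 + 7   →  a_1 = 1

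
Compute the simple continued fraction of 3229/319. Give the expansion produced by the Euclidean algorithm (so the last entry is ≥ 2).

3229 = 10·319 + 39
319 = 8·39 + 7
39 = 5·7 + 4
7 = 1·4 + 3
4 = 1·3 + 1
3 = 3·1 + 0  (stop)
So 3229/319 = [10; 8, 5, 1, 1, 3].

[10; 8, 5, 1, 1, 3]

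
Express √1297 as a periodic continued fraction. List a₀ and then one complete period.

a₀ = ⌊√1297⌋ = 36.
With m₀=0, d₀=1 and mₖ₊₁ = dₖaₖ − mₖ, dₖ₊₁ = (n − mₖ₊₁²)/dₖ, aₖ₊₁ = ⌊(a₀+mₖ₊₁)/dₖ₊₁⌋:
  k=1: m=36, d=1, a=72
d=1 and a=2a₀=72 at k=1, so the next step gives (m, d) = (36, 1) again — its k=1 value — and the period has length 1.

[36; 72]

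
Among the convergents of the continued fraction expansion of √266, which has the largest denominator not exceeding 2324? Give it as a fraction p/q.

√266 = [16; 3, 4, 3, 32, …] (period length 4).
Convergents:
  p_0/q_0 = 16/1
  p_1/q_1 = 49/3
  p_2/q_2 = 212/13
  p_3/q_3 = 685/42
  p_4/q_4 = 22132/1357
  p_5/q_5 = 67081/4113
q_4 = 1357 ≤ 2324 < 4113 = q_5, so the answer is 22132/1357.

22132/1357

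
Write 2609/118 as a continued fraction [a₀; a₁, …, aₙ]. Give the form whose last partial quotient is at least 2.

[22; 9, 13]

2609 = 22·118 + 13
118 = 9·13 + 1
13 = 13·1 + 0  (stop)
So 2609/118 = [22; 9, 13].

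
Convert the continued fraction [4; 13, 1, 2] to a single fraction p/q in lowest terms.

Using pₖ = aₖpₖ₋₁ + pₖ₋₂ and qₖ = aₖqₖ₋₁ + qₖ₋₂:
  k=0: a=4, p=4, q=1
  k=1: a=13, p=53, q=13
  k=2: a=1, p=57, q=14
  k=3: a=2, p=167, q=41

167/41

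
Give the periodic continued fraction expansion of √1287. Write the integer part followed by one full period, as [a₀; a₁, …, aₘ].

[35; 1, 6, 1, 70]

a₀ = ⌊√1287⌋ = 35.
With m₀=0, d₀=1 and mₖ₊₁ = dₖaₖ − mₖ, dₖ₊₁ = (n − mₖ₊₁²)/dₖ, aₖ₊₁ = ⌊(a₀+mₖ₊₁)/dₖ₊₁⌋:
  k=1: m=35, d=62, a=1
  k=2: m=27, d=9, a=6
  k=3: m=27, d=62, a=1
  k=4: m=35, d=1, a=70
d=1 and a=2a₀=70 at k=4, so the next step gives (m, d) = (35, 62) again — its k=1 value — and the period has length 4.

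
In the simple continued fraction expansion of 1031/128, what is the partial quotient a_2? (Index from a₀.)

3

1031 = 8·128 + 7   →  a_0 = 8
128 = 18·7 + 2   →  a_1 = 18
7 = 3·2 + 1   →  a_2 = 3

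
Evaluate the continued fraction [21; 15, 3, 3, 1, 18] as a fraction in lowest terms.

Fold from the inside: start with 18/1.
  1 + 1/18 = 19/18
  3 + 18/19 = 75/19
  3 + 19/75 = 244/75
  15 + 75/244 = 3735/244
  21 + 244/3735 = 78679/3735

78679/3735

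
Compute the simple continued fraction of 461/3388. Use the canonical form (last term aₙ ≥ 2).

[0; 7, 2, 1, 6, 3, 7]

461 = 0*3388 + 461
3388 = 7*461 + 161
461 = 2*161 + 139
161 = 1*139 + 22
139 = 6*22 + 7
22 = 3*7 + 1
7 = 7*1 + 0  (stop)
So 461/3388 = [0; 7, 2, 1, 6, 3, 7].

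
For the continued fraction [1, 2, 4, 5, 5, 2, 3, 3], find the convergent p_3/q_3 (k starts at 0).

Using pₖ = aₖpₖ₋₁ + pₖ₋₂, qₖ = aₖqₖ₋₁ + qₖ₋₂ (with p₋₁=1, p₋₂=0, q₋₁=0, q₋₂=1):
  k=0: a=1, p=1, q=1
  k=1: a=2, p=3, q=2
  k=2: a=4, p=13, q=9
  k=3: a=5, p=68, q=47

68/47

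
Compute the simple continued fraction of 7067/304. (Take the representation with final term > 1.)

7067 = 23×304 + 75
304 = 4×75 + 4
75 = 18×4 + 3
4 = 1×3 + 1
3 = 3×1 + 0  (stop)
So 7067/304 = [23; 4, 18, 1, 3].

[23; 4, 18, 1, 3]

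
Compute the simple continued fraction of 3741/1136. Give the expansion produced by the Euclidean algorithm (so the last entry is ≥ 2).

3741 = 3·1136 + 333
1136 = 3·333 + 137
333 = 2·137 + 59
137 = 2·59 + 19
59 = 3·19 + 2
19 = 9·2 + 1
2 = 2·1 + 0  (stop)
So 3741/1136 = [3; 3, 2, 2, 3, 9, 2].

[3; 3, 2, 2, 3, 9, 2]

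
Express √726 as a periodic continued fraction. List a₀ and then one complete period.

[26; 1, 16, 1, 52]

a₀ = ⌊√726⌋ = 26.
With m₀=0, d₀=1 and mₖ₊₁ = dₖaₖ − mₖ, dₖ₊₁ = (n − mₖ₊₁²)/dₖ, aₖ₊₁ = ⌊(a₀+mₖ₊₁)/dₖ₊₁⌋:
  k=1: m=26, d=50, a=1
  k=2: m=24, d=3, a=16
  k=3: m=24, d=50, a=1
  k=4: m=26, d=1, a=52
d=1 and a=2a₀=52 at k=4, so the next step gives (m, d) = (26, 50) again — its k=1 value — and the period has length 4.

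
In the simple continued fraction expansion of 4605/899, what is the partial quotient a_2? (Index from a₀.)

5

4605 = 5·899 + 110   →  a_0 = 5
899 = 8·110 + 19   →  a_1 = 8
110 = 5·19 + 15   →  a_2 = 5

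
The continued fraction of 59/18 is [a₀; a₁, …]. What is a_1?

59 = 3·18 + 5   →  a_0 = 3
18 = 3·5 + 3   →  a_1 = 3

3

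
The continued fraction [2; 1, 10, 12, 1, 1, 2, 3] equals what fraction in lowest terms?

Using pₖ = aₖpₖ₋₁ + pₖ₋₂ and qₖ = aₖqₖ₋₁ + qₖ₋₂:
  k=0: a=2, p=2, q=1
  k=1: a=1, p=3, q=1
  k=2: a=10, p=32, q=11
  k=3: a=12, p=387, q=133
  k=4: a=1, p=419, q=144
  k=5: a=1, p=806, q=277
  k=6: a=2, p=2031, q=698
  k=7: a=3, p=6899, q=2371

6899/2371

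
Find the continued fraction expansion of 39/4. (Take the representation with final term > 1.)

39 = 9*4 + 3
4 = 1*3 + 1
3 = 3*1 + 0  (stop)
So 39/4 = [9; 1, 3].

[9; 1, 3]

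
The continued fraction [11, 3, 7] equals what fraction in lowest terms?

Using pₖ = aₖpₖ₋₁ + pₖ₋₂ and qₖ = aₖqₖ₋₁ + qₖ₋₂:
  k=0: a=11, p=11, q=1
  k=1: a=3, p=34, q=3
  k=2: a=7, p=249, q=22

249/22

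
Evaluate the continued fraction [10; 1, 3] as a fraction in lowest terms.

43/4

Using pₖ = aₖpₖ₋₁ + pₖ₋₂ and qₖ = aₖqₖ₋₁ + qₖ₋₂:
  k=0: a=10, p=10, q=1
  k=1: a=1, p=11, q=1
  k=2: a=3, p=43, q=4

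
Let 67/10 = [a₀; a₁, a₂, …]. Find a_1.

67 = 6·10 + 7   →  a_0 = 6
10 = 1·7 + 3   →  a_1 = 1

1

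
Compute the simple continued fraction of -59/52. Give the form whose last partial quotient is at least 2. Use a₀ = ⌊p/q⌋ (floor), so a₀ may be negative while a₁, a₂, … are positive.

[-2; 1, 6, 2, 3]

-59 = -2·52 + 45
52 = 1·45 + 7
45 = 6·7 + 3
7 = 2·3 + 1
3 = 3·1 + 0  (stop)
So -59/52 = [-2; 1, 6, 2, 3].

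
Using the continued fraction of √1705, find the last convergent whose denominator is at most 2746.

81551/1975

√1705 = [41; 3, 2, 3, 82, …] (period length 4).
Convergents:
  p_0/q_0 = 41/1
  p_1/q_1 = 124/3
  p_2/q_2 = 289/7
  p_3/q_3 = 991/24
  p_4/q_4 = 81551/1975
  p_5/q_5 = 245644/5949
q_4 = 1975 ≤ 2746 < 5949 = q_5, so the answer is 81551/1975.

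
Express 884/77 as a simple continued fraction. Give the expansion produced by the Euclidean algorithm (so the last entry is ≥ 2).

884 = 11·77 + 37
77 = 2·37 + 3
37 = 12·3 + 1
3 = 3·1 + 0  (stop)
So 884/77 = [11; 2, 12, 3].

[11; 2, 12, 3]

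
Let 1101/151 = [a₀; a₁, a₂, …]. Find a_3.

3

1101 = 7·151 + 44   →  a_0 = 7
151 = 3·44 + 19   →  a_1 = 3
44 = 2·19 + 6   →  a_2 = 2
19 = 3·6 + 1   →  a_3 = 3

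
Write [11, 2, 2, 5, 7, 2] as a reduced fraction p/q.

Fold from the inside: start with 2/1.
  7 + 1/2 = 15/2
  5 + 2/15 = 77/15
  2 + 15/77 = 169/77
  2 + 77/169 = 415/169
  11 + 169/415 = 4734/415

4734/415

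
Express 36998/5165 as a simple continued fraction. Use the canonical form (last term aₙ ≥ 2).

36998 = 7·5165 + 843
5165 = 6·843 + 107
843 = 7·107 + 94
107 = 1·94 + 13
94 = 7·13 + 3
13 = 4·3 + 1
3 = 3·1 + 0  (stop)
So 36998/5165 = [7; 6, 7, 1, 7, 4, 3].

[7; 6, 7, 1, 7, 4, 3]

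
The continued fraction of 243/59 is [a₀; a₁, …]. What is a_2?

2

243 = 4·59 + 7   →  a_0 = 4
59 = 8·7 + 3   →  a_1 = 8
7 = 2·3 + 1   →  a_2 = 2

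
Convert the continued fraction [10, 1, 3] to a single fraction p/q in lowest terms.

43/4

Using pₖ = aₖpₖ₋₁ + pₖ₋₂ and qₖ = aₖqₖ₋₁ + qₖ₋₂:
  k=0: a=10, p=10, q=1
  k=1: a=1, p=11, q=1
  k=2: a=3, p=43, q=4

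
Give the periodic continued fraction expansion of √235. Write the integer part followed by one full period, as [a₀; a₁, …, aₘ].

[15; 3, 30]

a₀ = ⌊√235⌋ = 15.
With m₀=0, d₀=1 and mₖ₊₁ = dₖaₖ − mₖ, dₖ₊₁ = (n − mₖ₊₁²)/dₖ, aₖ₊₁ = ⌊(a₀+mₖ₊₁)/dₖ₊₁⌋:
  k=1: m=15, d=10, a=3
  k=2: m=15, d=1, a=30
d=1 and a=2a₀=30 at k=2, so the next step gives (m, d) = (15, 10) again — its k=1 value — and the period has length 2.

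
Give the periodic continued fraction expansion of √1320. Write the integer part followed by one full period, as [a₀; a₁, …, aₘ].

[36; 3, 72]

a₀ = ⌊√1320⌋ = 36.
With m₀=0, d₀=1 and mₖ₊₁ = dₖaₖ − mₖ, dₖ₊₁ = (n − mₖ₊₁²)/dₖ, aₖ₊₁ = ⌊(a₀+mₖ₊₁)/dₖ₊₁⌋:
  k=1: m=36, d=24, a=3
  k=2: m=36, d=1, a=72
d=1 and a=2a₀=72 at k=2, so the next step gives (m, d) = (36, 24) again — its k=1 value — and the period has length 2.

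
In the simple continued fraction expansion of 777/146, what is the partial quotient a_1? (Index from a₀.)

777 = 5·146 + 47   →  a_0 = 5
146 = 3·47 + 5   →  a_1 = 3

3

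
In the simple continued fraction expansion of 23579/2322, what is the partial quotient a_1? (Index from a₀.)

23579 = 10·2322 + 359   →  a_0 = 10
2322 = 6·359 + 168   →  a_1 = 6

6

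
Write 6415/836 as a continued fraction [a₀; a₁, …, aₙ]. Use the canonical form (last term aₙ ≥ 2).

[7; 1, 2, 16, 17]

6415 = 7*836 + 563
836 = 1*563 + 273
563 = 2*273 + 17
273 = 16*17 + 1
17 = 17*1 + 0  (stop)
So 6415/836 = [7; 1, 2, 16, 17].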